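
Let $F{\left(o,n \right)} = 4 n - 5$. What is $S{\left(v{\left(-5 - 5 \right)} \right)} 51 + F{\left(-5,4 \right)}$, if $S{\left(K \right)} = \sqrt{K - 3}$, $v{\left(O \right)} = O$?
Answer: $11 + 51 i \sqrt{13} \approx 11.0 + 183.88 i$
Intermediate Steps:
$F{\left(o,n \right)} = -5 + 4 n$
$S{\left(K \right)} = \sqrt{-3 + K}$
$S{\left(v{\left(-5 - 5 \right)} \right)} 51 + F{\left(-5,4 \right)} = \sqrt{-3 - 10} \cdot 51 + \left(-5 + 4 \cdot 4\right) = \sqrt{-3 - 10} \cdot 51 + \left(-5 + 16\right) = \sqrt{-13} \cdot 51 + 11 = i \sqrt{13} \cdot 51 + 11 = 51 i \sqrt{13} + 11 = 11 + 51 i \sqrt{13}$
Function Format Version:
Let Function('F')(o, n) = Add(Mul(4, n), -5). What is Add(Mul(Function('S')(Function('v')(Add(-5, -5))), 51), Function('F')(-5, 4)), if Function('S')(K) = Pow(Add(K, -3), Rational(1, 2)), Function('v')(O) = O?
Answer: Add(11, Mul(51, I, Pow(13, Rational(1, 2)))) ≈ Add(11.000, Mul(183.88, I))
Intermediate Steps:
Function('F')(o, n) = Add(-5, Mul(4, n))
Function('S')(K) = Pow(Add(-3, K), Rational(1, 2))
Add(Mul(Function('S')(Function('v')(Add(-5, -5))), 51), Function('F')(-5, 4)) = Add(Mul(Pow(Add(-3, Add(-5, -5)), Rational(1, 2)), 51), Add(-5, Mul(4, 4))) = Add(Mul(Pow(Add(-3, -10), Rational(1, 2)), 51), Add(-5, 16)) = Add(Mul(Pow(-13, Rational(1, 2)), 51), 11) = Add(Mul(Mul(I, Pow(13, Rational(1, 2))), 51), 11) = Add(Mul(51, I, Pow(13, Rational(1, 2))), 11) = Add(11, Mul(51, I, Pow(13, Rational(1, 2))))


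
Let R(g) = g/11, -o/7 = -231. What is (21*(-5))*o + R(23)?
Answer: -1867612/11 ≈ -1.6978e+5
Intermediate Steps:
o = 1617 (o = -7*(-231) = 1617)
R(g) = g/11 (R(g) = g*(1/11) = g/11)
(21*(-5))*o + R(23) = (21*(-5))*1617 + (1/11)*23 = -105*1617 + 23/11 = -169785 + 23/11 = -1867612/11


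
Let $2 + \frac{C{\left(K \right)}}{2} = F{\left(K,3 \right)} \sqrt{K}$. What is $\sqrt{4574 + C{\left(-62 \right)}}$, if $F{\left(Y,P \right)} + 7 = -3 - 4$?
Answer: $\sqrt{4570 - 28 i \sqrt{62}} \approx 67.621 - 1.63 i$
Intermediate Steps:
$F{\left(Y,P \right)} = -14$ ($F{\left(Y,P \right)} = -7 - 7 = -14$)
$C{\left(K \right)} = -4 - 28 \sqrt{K}$ ($C{\left(K \right)} = -4 + 2 \left(- 14 \sqrt{K}\right) = -4 - 28 \sqrt{K}$)
$\sqrt{4574 + C{\left(-62 \right)}} = \sqrt{4574 - \left(4 + 28 \sqrt{-62}\right)} = \sqrt{4574 - \left(4 + 28 i \sqrt{62}\right)} = \sqrt{4570 - 28 i \sqrt{62}}$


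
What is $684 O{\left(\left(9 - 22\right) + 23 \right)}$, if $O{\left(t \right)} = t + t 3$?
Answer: $27360$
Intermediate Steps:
$O{\left(t \right)} = 4 t$ ($O{\left(t \right)} = t + 3 t = 4 t$)
$684 O{\left(\left(9 - 22\right) + 23 \right)} = 684 \cdot 4 \left(\left(9 - 22\right) + 23\right) = 684 \cdot 4 \left(-13 + 23\right) = 684 \cdot 4 \cdot 10 = 684 \cdot 40 = 27360$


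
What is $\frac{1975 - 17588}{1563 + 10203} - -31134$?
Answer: $\frac{366307031}{11766} \approx 31133.0$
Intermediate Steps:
$\frac{1975 - 17588}{1563 + 10203} - -31134 = - \frac{15613}{11766} + 31134 = \frac{366307031}{11766}$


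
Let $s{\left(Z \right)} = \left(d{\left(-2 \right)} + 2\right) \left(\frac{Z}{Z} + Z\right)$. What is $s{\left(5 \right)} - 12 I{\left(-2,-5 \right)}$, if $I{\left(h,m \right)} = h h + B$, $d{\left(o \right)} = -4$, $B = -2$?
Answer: $-36$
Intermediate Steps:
$I{\left(h,m \right)} = -2 + h^{2}$ ($I{\left(h,m \right)} = h h - 2 = h^{2} - 2 = -2 + h^{2}$)
$s{\left(Z \right)} = -2 - 2 Z$ ($s{\left(Z \right)} = \left(-4 + 2\right) \left(\frac{Z}{Z} + Z\right) = - 2 \left(1 + Z\right) = -2 - 2 Z$)
$s{\left(5 \right)} - 12 I{\left(-2,-5 \right)} = \left(-2 - 10\right) - 12 \left(-2 + \left(-2\right)^{2}\right) = \left(-2 - 10\right) - 12 \left(-2 + 4\right) = -12 - 24 = -36$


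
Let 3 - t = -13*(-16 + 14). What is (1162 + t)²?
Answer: 1297321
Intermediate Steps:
t = -23 (t = 3 - (-13)*(-16 + 14) = 3 - (-13)*(-2) = 3 - 1*26 = 3 - 26 = -23)
(1162 + t)² = (1162 - 23)² = 1139² = 1297321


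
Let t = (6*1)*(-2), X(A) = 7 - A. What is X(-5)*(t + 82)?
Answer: 840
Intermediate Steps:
t = -12 (t = 6*(-2) = -12)
X(-5)*(t + 82) = (7 - 1*(-5))*(-12 + 82) = (7 + 5)*70 = 12*70 = 840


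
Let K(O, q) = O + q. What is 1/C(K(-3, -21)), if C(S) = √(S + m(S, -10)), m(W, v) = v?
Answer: -I*√34/34 ≈ -0.1715*I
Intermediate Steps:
C(S) = √(-10 + S) (C(S) = √(S - 10) = √(-10 + S))
1/C(K(-3, -21)) = 1/(√(-10 + (-3 - 21))) = 1/(√(-10 - 24)) = 1/(√(-34)) = 1/(I*√34) = -I*√34/34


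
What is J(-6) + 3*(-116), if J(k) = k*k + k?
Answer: -318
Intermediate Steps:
J(k) = k + k² (J(k) = k² + k = k + k²)
J(-6) + 3*(-116) = -6*(1 - 6) + 3*(-116) = -6*(-5) - 348 = 30 - 348 = -318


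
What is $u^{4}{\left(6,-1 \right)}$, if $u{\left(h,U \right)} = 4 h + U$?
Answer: $279841$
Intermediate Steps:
$u{\left(h,U \right)} = U + 4 h$
$u^{4}{\left(6,-1 \right)} = \left(-1 + 4 \cdot 6\right)^{4} = \left(-1 + 24\right)^{4} = 23^{4} = 279841$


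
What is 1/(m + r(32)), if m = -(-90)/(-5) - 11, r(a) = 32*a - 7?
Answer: 1/988 ≈ 0.0010121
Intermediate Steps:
r(a) = -7 + 32*a
m = -29 (m = -(-90)*(-1)/5 - 11 = -9*2 - 11 = -18 - 11 = -29)
1/(m + r(32)) = 1/(-29 + (-7 + 32*32)) = 1/(-29 + (-7 + 1024)) = 1/(-29 + 1017) = 1/988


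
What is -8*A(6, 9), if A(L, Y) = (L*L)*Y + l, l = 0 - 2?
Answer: -2576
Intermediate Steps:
l = -2
A(L, Y) = -2 + Y*L² (A(L, Y) = (L*L)*Y - 2 = L²*Y - 2 = Y*L² - 2 = -2 + Y*L²)
-8*A(6, 9) = -8*(-2 + 9*6²) = -8*(-2 + 9*36) = -8*(-2 + 324) = -8*322 = -2576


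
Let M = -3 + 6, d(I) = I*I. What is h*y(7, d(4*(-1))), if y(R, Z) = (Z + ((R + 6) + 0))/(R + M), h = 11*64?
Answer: 10208/5 ≈ 2041.6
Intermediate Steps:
d(I) = I²
h = 704
M = 3
y(R, Z) = (6 + R + Z)/(3 + R) (y(R, Z) = (Z + ((R + 6) + 0))/(R + 3) = (Z + ((6 + R) + 0))/(3 + R) = (Z + (6 + R))/(3 + R) = (6 + R + Z)/(3 + R))
h*y(7, d(4*(-1))) = 704*((6 + 7 + (4*(-1))²)/(3 + 7)) = 704*((6 + 7 + (-4)²)/10) = 704*((6 + 7 + 16)/10) = 704*((⅒)*29) = 704*(29/10) = 10208/5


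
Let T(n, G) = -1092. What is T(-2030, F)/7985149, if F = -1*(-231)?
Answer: -1092/7985149 ≈ -0.00013675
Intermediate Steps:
F = 231
T(-2030, F)/7985149 = -1092/7985149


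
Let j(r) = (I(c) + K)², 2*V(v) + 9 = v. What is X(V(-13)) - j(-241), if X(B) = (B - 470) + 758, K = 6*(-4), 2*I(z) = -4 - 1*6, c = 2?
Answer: -564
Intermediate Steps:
I(z) = -5 (I(z) = (-4 - 1*6)/2 = (-4 - 6)/2 = (½)*(-10) = -5)
K = -24
V(v) = -9/2 + v/2
X(B) = 288 + B (X(B) = (-470 + B) + 758 = 288 + B)
j(r) = 841 (j(r) = (-5 - 24)² = (-29)² = 841)
X(V(-13)) - j(-241) = (288 + (-9/2 + (½)*(-13))) - 1*841 = (288 + (-9/2 - 13/2)) - 841 = (288 - 11) - 841 = 277 - 841 = -564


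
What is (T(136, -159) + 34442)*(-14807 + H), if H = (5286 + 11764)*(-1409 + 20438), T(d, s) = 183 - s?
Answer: 11284960702112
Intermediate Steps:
H = 324444450 (H = 17050*19029 = 324444450)
(T(136, -159) + 34442)*(-14807 + H) = ((183 - 1*(-159)) + 34442)*(-14807 + 324444450) = ((183 + 159) + 34442)*324429643 = (342 + 34442)*324429643 = 34784*324429643 = 11284960702112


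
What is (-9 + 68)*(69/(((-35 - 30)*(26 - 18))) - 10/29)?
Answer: -424859/15080 ≈ -28.174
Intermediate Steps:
(-9 + 68)*(69/(((-35 - 30)*(26 - 18))) - 10/29) = 59*(69/((-65*8)) - 10*1/29) = 59*(69/(-520) - 10/29) = 59*(69*(-1/520) - 10/29) = 59*(-69/520 - 10/29) = 59*(-7201/15080) = -424859/15080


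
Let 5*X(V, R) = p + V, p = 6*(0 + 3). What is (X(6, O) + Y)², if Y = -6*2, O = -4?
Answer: 1296/25 ≈ 51.840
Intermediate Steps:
p = 18 (p = 6*3 = 18)
Y = -12
X(V, R) = 18/5 + V/5 (X(V, R) = (18 + V)/5 = 18/5 + V/5)
(X(6, O) + Y)² = ((18/5 + (⅕)*6) - 12)² = ((18/5 + 6/5) - 12)² = (24/5 - 12)² = (-36/5)² = 1296/25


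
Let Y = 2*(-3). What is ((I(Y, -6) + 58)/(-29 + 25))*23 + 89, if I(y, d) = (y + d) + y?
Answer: -141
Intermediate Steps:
Y = -6
I(y, d) = d + 2*y (I(y, d) = (d + y) + y = d + 2*y)
((I(Y, -6) + 58)/(-29 + 25))*23 + 89 = (((-6 + 2*(-6)) + 58)/(-29 + 25))*23 + 89 = (((-6 - 12) + 58)/(-4))*23 + 89 = ((-18 + 58)*(-¼))*23 + 89 = (40*(-¼))*23 + 89 = -10*23 + 89 = -230 + 89 = -141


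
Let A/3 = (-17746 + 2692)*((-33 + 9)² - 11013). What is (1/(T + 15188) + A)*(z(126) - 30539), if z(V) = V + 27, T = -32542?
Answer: -124277349066796475/8677 ≈ -1.4323e+13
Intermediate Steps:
z(V) = 27 + V
A = 471355794 (A = 3*((-17746 + 2692)*((-33 + 9)² - 11013)) = 3*(-15054*((-24)² - 11013)) = 3*(-15054*(576 - 11013)) = 3*(-15054*(-10437)) = 3*157118598 = 471355794)
(1/(T + 15188) + A)*(z(126) - 30539) = (1/(-32542 + 15188) + 471355794)*((27 + 126) - 30539) = (1/(-17354) + 471355794)*(153 - 30539) = (-1/17354 + 471355794)*(-30386) = (8179908449075/17354)*(-30386) = -124277349066796475/8677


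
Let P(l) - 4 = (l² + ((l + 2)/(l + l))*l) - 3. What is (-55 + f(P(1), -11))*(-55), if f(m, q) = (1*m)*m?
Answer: 9405/4 ≈ 2351.3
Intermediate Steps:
P(l) = 2 + l² + l/2 (P(l) = 4 + ((l² + ((l + 2)/(l + l))*l) - 3) = 4 + ((l² + ((2 + l)/((2*l)))*l) - 3) = 4 + ((l² + ((2 + l)*(1/(2*l)))*l) - 3) = 4 + ((l² + ((2 + l)/(2*l))*l) - 3) = 4 + ((l² + (1 + l/2)) - 3) = 4 + ((1 + l² + l/2) - 3) = 4 + (-2 + l² + l/2) = 2 + l² + l/2)
f(m, q) = m² (f(m, q) = m*m = m²)
(-55 + f(P(1), -11))*(-55) = (-55 + (2 + 1² + (½)*1)²)*(-55) = (-55 + (2 + 1 + ½)²)*(-55) = (-55 + (7/2)²)*(-55) = (-55 + 49/4)*(-55) = -171/4*(-55) = 9405/4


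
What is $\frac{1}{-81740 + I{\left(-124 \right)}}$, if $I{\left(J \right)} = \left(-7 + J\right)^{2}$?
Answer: $- \frac{1}{64579} \approx -1.5485 \cdot 10^{-5}$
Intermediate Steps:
$\frac{1}{-81740 + I{\left(-124 \right)}} = \frac{1}{-81740 + \left(-7 - 124\right)^{2}} = \frac{1}{-81740 + \left(-131\right)^{2}} = \frac{1}{-81740 + 17161} = \frac{1}{-64579} = - \frac{1}{64579}$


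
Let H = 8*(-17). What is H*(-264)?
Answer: 35904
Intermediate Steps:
H = -136
H*(-264) = -136*(-264) = 35904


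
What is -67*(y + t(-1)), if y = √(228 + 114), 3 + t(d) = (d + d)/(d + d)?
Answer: 134 - 201*√38 ≈ -1105.0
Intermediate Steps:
t(d) = -2 (t(d) = -3 + (d + d)/(d + d) = -3 + (2*d)/((2*d)) = -3 + (2*d)*(1/(2*d)) = -3 + 1 = -2)
y = 3*√38 (y = √342 = 3*√38 ≈ 18.493)
-67*(y + t(-1)) = -67*(3*√38 - 2) = -67*(-2 + 3*√38) = 134 - 201*√38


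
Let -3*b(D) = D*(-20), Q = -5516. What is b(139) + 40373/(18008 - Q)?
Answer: 65517839/70572 ≈ 928.38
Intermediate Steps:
b(D) = 20*D/3 (b(D) = -D*(-20)/3 = -(-20)*D/3 = 20*D/3)
b(139) + 40373/(18008 - Q) = (20/3)*139 + 40373/(18008 - 1*(-5516)) = 2780/3 + 40373/(18008 + 5516) = 2780/3 + 40373/23524 = 65517839/70572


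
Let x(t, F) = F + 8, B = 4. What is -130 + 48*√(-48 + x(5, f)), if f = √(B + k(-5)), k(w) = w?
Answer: -130 + 48*√(-40 + I) ≈ -126.21 + 303.6*I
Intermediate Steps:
f = I (f = √(4 - 5) = √(-1) = I ≈ 1.0*I)
x(t, F) = 8 + F
-130 + 48*√(-48 + x(5, f)) = -130 + 48*√(-48 + (8 + I)) = -130 + 48*√(-40 + I)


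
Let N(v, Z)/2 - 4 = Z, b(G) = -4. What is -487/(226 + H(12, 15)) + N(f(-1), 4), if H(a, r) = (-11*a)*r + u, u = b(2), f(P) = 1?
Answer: 28615/1758 ≈ 16.277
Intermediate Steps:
u = -4
N(v, Z) = 8 + 2*Z
H(a, r) = -4 - 11*a*r (H(a, r) = (-11*a)*r - 4 = -11*a*r - 4 = -4 - 11*a*r)
-487/(226 + H(12, 15)) + N(f(-1), 4) = -487/(226 + (-4 - 11*12*15)) + (8 + 2*4) = -487/(226 + (-4 - 1980)) + (8 + 8) = -487/(226 - 1984) + 16 = -487/(-1758) + 16 = -487*(-1/1758) + 16 = 487/1758 + 16 = 28615/1758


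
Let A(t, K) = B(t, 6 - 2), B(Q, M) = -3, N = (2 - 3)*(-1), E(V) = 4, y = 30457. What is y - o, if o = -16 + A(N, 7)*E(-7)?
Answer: 30485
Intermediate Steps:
N = 1 (N = -1*(-1) = 1)
A(t, K) = -3
o = -28 (o = -16 - 3*4 = -16 - 12 = -28)
y - o = 30457 - 1*(-28) = 30457 + 28 = 30485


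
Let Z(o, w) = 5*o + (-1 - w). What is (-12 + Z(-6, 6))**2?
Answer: 2401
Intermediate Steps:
Z(o, w) = -1 - w + 5*o
(-12 + Z(-6, 6))**2 = (-12 + (-1 - 1*6 + 5*(-6)))**2 = (-12 + (-1 - 6 - 30))**2 = (-12 - 37)**2 = (-49)**2 = 2401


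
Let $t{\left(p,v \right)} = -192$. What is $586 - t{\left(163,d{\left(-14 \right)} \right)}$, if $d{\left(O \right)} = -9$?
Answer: $778$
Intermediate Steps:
$586 - t{\left(163,d{\left(-14 \right)} \right)} = 586 - -192 = 586 + 192 = 778$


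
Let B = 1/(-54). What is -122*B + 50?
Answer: 1411/27 ≈ 52.259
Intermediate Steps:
B = -1/54 ≈ -0.018519
-122*B + 50 = -122*(-1/54) + 50 = 61/27 + 50 = 1411/27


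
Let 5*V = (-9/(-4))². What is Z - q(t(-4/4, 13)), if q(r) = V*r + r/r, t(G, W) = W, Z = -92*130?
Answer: -957933/80 ≈ -11974.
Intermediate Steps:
Z = -11960
V = 81/80 (V = (-9/(-4))²/5 = (-9*(-¼))²/5 = (9/4)²/5 = (⅕)*(81/16) = 81/80 ≈ 1.0125)
q(r) = 1 + 81*r/80 (q(r) = 81*r/80 + r/r = 81*r/80 + 1 = 1 + 81*r/80)
Z - q(t(-4/4, 13)) = -11960 - (1 + (81/80)*13) = -11960 - (1 + 1053/80) = -11960 - 1*1133/80 = -11960 - 1133/80 = -957933/80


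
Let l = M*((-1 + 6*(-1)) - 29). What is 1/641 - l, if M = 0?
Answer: 1/641 ≈ 0.0015601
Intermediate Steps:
l = 0 (l = 0*((-1 + 6*(-1)) - 29) = 0*((-1 - 6) - 29) = 0*(-7 - 29) = 0*(-36) = 0)
1/641 - l = 1/641 - 1*0 = 1/641 + 0 = 1/641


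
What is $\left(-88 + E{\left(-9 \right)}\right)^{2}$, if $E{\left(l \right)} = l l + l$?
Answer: $256$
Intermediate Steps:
$E{\left(l \right)} = l + l^{2}$ ($E{\left(l \right)} = l^{2} + l = l + l^{2}$)
$\left(-88 + E{\left(-9 \right)}\right)^{2} = \left(-88 - 9 \left(1 - 9\right)\right)^{2} = \left(-88 - -72\right)^{2} = \left(-88 + 72\right)^{2} = \left(-16\right)^{2} = 256$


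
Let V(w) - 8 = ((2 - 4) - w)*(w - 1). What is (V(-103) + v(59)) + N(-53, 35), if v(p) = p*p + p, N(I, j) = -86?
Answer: -7042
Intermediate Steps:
v(p) = p + p**2 (v(p) = p**2 + p = p + p**2)
V(w) = 8 + (-1 + w)*(-2 - w) (V(w) = 8 + ((2 - 4) - w)*(w - 1) = 8 + (-2 - w)*(-1 + w) = 8 + (-1 + w)*(-2 - w))
(V(-103) + v(59)) + N(-53, 35) = ((10 - 1*(-103) - 1*(-103)**2) + 59*(1 + 59)) - 86 = ((10 + 103 - 1*10609) + 59*60) - 86 = ((10 + 103 - 10609) + 3540) - 86 = (-10496 + 3540) - 86 = -6956 - 86 = -7042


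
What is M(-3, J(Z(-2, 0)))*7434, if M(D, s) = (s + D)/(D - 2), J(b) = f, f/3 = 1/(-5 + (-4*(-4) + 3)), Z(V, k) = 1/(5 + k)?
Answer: 20709/5 ≈ 4141.8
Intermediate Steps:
f = 3/14 (f = 3/(-5 + (-4*(-4) + 3)) = 3/(-5 + (16 + 3)) = 3/(-5 + 19) = 3/14 ≈ 0.21429)
J(b) = 3/14
M(D, s) = (D + s)/(-2 + D)
M(-3, J(Z(-2, 0)))*7434 = ((-3 + 3/14)/(-2 - 3))*7434 = (-39/14/(-5))*7434 = -⅕*(-39/14)*7434 = (39/70)*7434 = 20709/5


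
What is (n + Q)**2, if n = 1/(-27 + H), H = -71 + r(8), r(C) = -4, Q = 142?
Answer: 209757289/10404 ≈ 20161.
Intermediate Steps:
H = -75 (H = -71 - 4 = -75)
n = -1/102 (n = 1/(-27 - 75) = 1/(-102) = -1/102 ≈ -0.0098039)
(n + Q)**2 = (-1/102 + 142)**2 = (14483/102)**2 = 209757289/10404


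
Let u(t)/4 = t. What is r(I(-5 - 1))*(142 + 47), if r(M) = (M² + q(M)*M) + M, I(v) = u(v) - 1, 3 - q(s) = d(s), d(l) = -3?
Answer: 85050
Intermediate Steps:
u(t) = 4*t
q(s) = 6 (q(s) = 3 - 1*(-3) = 3 + 3 = 6)
I(v) = -1 + 4*v (I(v) = 4*v - 1 = -1 + 4*v)
r(M) = M² + 7*M (r(M) = (M² + 6*M) + M = M² + 7*M)
r(I(-5 - 1))*(142 + 47) = ((-1 + 4*(-5 - 1))*(7 + (-1 + 4*(-5 - 1))))*(142 + 47) = ((-1 + 4*(-6))*(7 + (-1 + 4*(-6))))*189 = ((-1 - 24)*(7 + (-1 - 24)))*189 = -25*(7 - 25)*189 = -25*(-18)*189 = 450*189 = 85050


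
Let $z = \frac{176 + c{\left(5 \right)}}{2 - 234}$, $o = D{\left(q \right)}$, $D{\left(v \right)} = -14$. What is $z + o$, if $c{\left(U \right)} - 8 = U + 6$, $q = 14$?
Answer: $- \frac{3443}{232} \approx -14.841$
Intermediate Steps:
$o = -14$
$c{\left(U \right)} = 14 + U$ ($c{\left(U \right)} = 8 + \left(U + 6\right) = 8 + \left(6 + U\right) = 14 + U$)
$z = - \frac{195}{232}$ ($z = \frac{176 + \left(14 + 5\right)}{2 - 234} = \frac{176 + 19}{-232} = 195 \left(- \frac{1}{232}\right) = - \frac{195}{232} \approx -0.84052$)
$z + o = - \frac{195}{232} - 14 = - \frac{3443}{232}$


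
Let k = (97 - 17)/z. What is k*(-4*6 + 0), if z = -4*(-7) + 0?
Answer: -480/7 ≈ -68.571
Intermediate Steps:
z = 28 (z = 28 + 0 = 28)
k = 20/7 (k = (97 - 17)/28 = 80*(1/28) = 20/7 ≈ 2.8571)
k*(-4*6 + 0) = 20*(-4*6 + 0)/7 = 20*(-24 + 0)/7 = (20/7)*(-24) = -480/7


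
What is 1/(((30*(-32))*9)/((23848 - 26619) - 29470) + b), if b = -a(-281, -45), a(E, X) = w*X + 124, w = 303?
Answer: 10747/145205597 ≈ 7.4012e-5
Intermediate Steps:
a(E, X) = 124 + 303*X (a(E, X) = 303*X + 124 = 124 + 303*X)
b = 13511 (b = -(124 + 303*(-45)) = -(124 - 13635) = -1*(-13511) = 13511)
1/(((30*(-32))*9)/((23848 - 26619) - 29470) + b) = 1/(((30*(-32))*9)/((23848 - 26619) - 29470) + 13511) = 1/((-960*9)/(-2771 - 29470) + 13511) = 1/(-8640/(-32241) + 13511) = 1/(-8640*(-1/32241) + 13511) = 1/(2880/10747 + 13511) = 1/(145205597/10747) = 10747/145205597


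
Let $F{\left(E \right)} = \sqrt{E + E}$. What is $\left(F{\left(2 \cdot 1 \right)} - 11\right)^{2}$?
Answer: $81$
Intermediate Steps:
$F{\left(E \right)} = \sqrt{2} \sqrt{E}$ ($F{\left(E \right)} = \sqrt{2 E} = \sqrt{2} \sqrt{E}$)
$\left(F{\left(2 \cdot 1 \right)} - 11\right)^{2} = \left(\sqrt{2} \sqrt{2 \cdot 1} - 11\right)^{2} = \left(\sqrt{2} \sqrt{2} - 11\right)^{2} = \left(2 - 11\right)^{2} = \left(-9\right)^{2} = 81$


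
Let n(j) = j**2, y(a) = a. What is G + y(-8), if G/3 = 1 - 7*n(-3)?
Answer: -194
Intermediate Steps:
G = -186 (G = 3*(1 - 7*(-3)**2) = 3*(1 - 7*9) = 3*(1 - 63) = 3*(-62) = -186)
G + y(-8) = -186 - 8 = -194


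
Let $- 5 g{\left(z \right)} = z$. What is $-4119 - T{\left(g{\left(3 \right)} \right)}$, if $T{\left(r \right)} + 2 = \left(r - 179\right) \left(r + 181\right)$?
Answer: $\frac{707071}{25} \approx 28283.0$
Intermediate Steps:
$g{\left(z \right)} = - \frac{z}{5}$
$T{\left(r \right)} = -2 + \left(-179 + r\right) \left(181 + r\right)$ ($T{\left(r \right)} = -2 + \left(r - 179\right) \left(r + 181\right) = -2 + \left(-179 + r\right) \left(181 + r\right)$)
$-4119 - T{\left(g{\left(3 \right)} \right)} = -4119 - \left(-32401 + \left(\left(- \frac{1}{5}\right) 3\right)^{2} + 2 \left(\left(- \frac{1}{5}\right) 3\right)\right) = -4119 - \left(-32401 + \left(- \frac{3}{5}\right)^{2} + 2 \left(- \frac{3}{5}\right)\right) = -4119 - \left(-32401 + \frac{9}{25} - \frac{6}{5}\right) = -4119 - - \frac{810046}{25} = -4119 + \frac{810046}{25} = \frac{707071}{25}$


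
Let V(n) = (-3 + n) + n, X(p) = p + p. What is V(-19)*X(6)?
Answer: -492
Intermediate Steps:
X(p) = 2*p
V(n) = -3 + 2*n
V(-19)*X(6) = (-3 + 2*(-19))*(2*6) = (-3 - 38)*12 = -41*12 = -492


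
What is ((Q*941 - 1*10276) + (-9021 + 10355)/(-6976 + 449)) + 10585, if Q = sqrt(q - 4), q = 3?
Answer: 2015509/6527 + 941*I ≈ 308.8 + 941.0*I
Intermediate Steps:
Q = I (Q = sqrt(3 - 4) = sqrt(-1) = I ≈ 1.0*I)
((Q*941 - 1*10276) + (-9021 + 10355)/(-6976 + 449)) + 10585 = ((I*941 - 1*10276) + (-9021 + 10355)/(-6976 + 449)) + 10585 = ((941*I - 10276) + 1334/(-6527)) + 10585 = ((-10276 + 941*I) + 1334*(-1/6527)) + 10585 = ((-10276 + 941*I) - 1334/6527) + 10585 = (-67072786/6527 + 941*I) + 10585 = 2015509/6527 + 941*I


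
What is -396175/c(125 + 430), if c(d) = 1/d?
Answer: -219877125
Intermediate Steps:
-396175/c(125 + 430) = -396175/(1/(125 + 430)) = -396175/(1/555) = -396175/1/555 = -396175*555 = -219877125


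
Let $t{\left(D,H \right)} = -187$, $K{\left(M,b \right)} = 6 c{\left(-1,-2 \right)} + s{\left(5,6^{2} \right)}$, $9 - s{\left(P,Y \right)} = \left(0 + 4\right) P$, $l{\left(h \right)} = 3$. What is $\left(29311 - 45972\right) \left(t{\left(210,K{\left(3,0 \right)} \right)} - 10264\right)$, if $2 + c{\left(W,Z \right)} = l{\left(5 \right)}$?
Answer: $174124111$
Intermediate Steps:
$c{\left(W,Z \right)} = 1$ ($c{\left(W,Z \right)} = -2 + 3 = 1$)
$s{\left(P,Y \right)} = 9 - 4 P$ ($s{\left(P,Y \right)} = 9 - \left(0 + 4\right) P = 9 - 4 P$)
$K{\left(M,b \right)} = -5$ ($K{\left(M,b \right)} = 6 \cdot 1 + \left(9 - 20\right) = 6 + \left(9 - 20\right) = 6 - 11 = -5$)
$\left(29311 - 45972\right) \left(t{\left(210,K{\left(3,0 \right)} \right)} - 10264\right) = \left(29311 - 45972\right) \left(-187 - 10264\right) = \left(-16661\right) \left(-10451\right) = 174124111$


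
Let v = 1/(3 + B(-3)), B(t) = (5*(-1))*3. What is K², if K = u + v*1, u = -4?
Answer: 2401/144 ≈ 16.674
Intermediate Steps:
B(t) = -15 (B(t) = -5*3 = -15)
v = -1/12 (v = 1/(3 - 15) = 1/(-12) = -1/12 ≈ -0.083333)
K = -49/12 (K = -4 - 1/12*1 = -4 - 1/12 = -49/12 ≈ -4.0833)
K² = (-49/12)² = 2401/144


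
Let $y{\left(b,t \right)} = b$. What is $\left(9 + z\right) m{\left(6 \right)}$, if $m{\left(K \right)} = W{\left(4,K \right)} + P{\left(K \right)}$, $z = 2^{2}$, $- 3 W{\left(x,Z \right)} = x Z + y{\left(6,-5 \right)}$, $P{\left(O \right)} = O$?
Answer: $-52$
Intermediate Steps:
$W{\left(x,Z \right)} = -2 - \frac{Z x}{3}$ ($W{\left(x,Z \right)} = - \frac{x Z + 6}{3} = - \frac{Z x + 6}{3} = - \frac{6 + Z x}{3} = -2 - \frac{Z x}{3}$)
$z = 4$
$m{\left(K \right)} = -2 - \frac{K}{3}$ ($m{\left(K \right)} = \left(-2 - \frac{1}{3} K 4\right) + K = \left(-2 - \frac{4 K}{3}\right) + K = -2 - \frac{K}{3}$)
$\left(9 + z\right) m{\left(6 \right)} = \left(9 + 4\right) \left(-2 - 2\right) = 13 \left(-2 - 2\right) = 13 \left(-4\right) = -52$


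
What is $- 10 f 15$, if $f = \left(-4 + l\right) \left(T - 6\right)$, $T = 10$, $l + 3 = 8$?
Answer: $-600$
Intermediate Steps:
$l = 5$ ($l = -3 + 8 = 5$)
$f = 4$ ($f = \left(-4 + 5\right) \left(10 - 6\right) = 1 \cdot 4 = 4$)
$- 10 f 15 = \left(-10\right) 4 \cdot 15 = \left(-40\right) 15 = -600$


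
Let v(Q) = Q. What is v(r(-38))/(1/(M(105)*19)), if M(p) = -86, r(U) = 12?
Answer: -19608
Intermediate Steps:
v(r(-38))/(1/(M(105)*19)) = 12/(1/(-86*19)) = 12/(1/(-1634)) = 12/(-1/1634) = 12*(-1634) = -19608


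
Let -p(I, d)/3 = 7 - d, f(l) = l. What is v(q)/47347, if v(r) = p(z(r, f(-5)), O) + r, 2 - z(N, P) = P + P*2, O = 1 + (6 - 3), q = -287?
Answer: -296/47347 ≈ -0.0062517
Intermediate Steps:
O = 4 (O = 1 + 3 = 4)
z(N, P) = 2 - 3*P (z(N, P) = 2 - (P + P*2) = 2 - (P + 2*P) = 2 - 3*P)
p(I, d) = -21 + 3*d (p(I, d) = -3*(7 - d) = -21 + 3*d)
v(r) = -9 + r (v(r) = (-21 + 3*4) + r = (-21 + 12) + r = -9 + r)
v(q)/47347 = (-9 - 287)/47347 = -296*1/47347 = -296/47347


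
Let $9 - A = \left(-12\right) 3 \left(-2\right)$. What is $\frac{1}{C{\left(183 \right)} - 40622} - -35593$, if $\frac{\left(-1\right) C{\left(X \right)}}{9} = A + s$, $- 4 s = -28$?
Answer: $\frac{1427919973}{40118} \approx 35593.0$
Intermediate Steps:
$s = 7$ ($s = \left(- \frac{1}{4}\right) \left(-28\right) = 7$)
$A = -63$ ($A = 9 - \left(-12\right) 3 \left(-2\right) = 9 - \left(-36\right) \left(-2\right) = 9 - 72 = -63$)
$C{\left(X \right)} = 504$ ($C{\left(X \right)} = - 9 \left(-63 + 7\right) = \left(-9\right) \left(-56\right) = 504$)
$\frac{1}{C{\left(183 \right)} - 40622} - -35593 = \frac{1}{504 - 40622} - -35593 = \frac{1}{-40118} + 35593 = - \frac{1}{40118} + 35593 = \frac{1427919973}{40118}$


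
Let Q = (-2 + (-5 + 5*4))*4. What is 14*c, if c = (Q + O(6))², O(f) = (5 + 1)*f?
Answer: 108416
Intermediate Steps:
O(f) = 6*f
Q = 52 (Q = (-2 + (-5 + 20))*4 = (-2 + 15)*4 = 13*4 = 52)
c = 7744 (c = (52 + 6*6)² = (52 + 36)² = 88² = 7744)
14*c = 14*7744 = 108416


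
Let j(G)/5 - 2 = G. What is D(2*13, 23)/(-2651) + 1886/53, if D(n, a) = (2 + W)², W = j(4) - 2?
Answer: 4952086/140503 ≈ 35.245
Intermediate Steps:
j(G) = 10 + 5*G
W = 28 (W = (10 + 5*4) - 2 = (10 + 20) - 2 = 30 - 2 = 28)
D(n, a) = 900 (D(n, a) = (2 + 28)² = 30² = 900)
D(2*13, 23)/(-2651) + 1886/53 = 900/(-2651) + 1886/53 = 900*(-1/2651) + 1886*(1/53) = -900/2651 + 1886/53 = 4952086/140503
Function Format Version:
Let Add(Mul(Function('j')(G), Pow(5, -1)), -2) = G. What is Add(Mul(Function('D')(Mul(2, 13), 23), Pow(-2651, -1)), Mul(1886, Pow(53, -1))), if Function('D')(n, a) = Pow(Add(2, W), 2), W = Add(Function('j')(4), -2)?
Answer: Rational(4952086, 140503) ≈ 35.245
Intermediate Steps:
Function('j')(G) = Add(10, Mul(5, G))
W = 28 (W = Add(Add(10, Mul(5, 4)), -2) = Add(Add(10, 20), -2) = Add(30, -2) = 28)
Function('D')(n, a) = 900 (Function('D')(n, a) = Pow(Add(2, 28), 2) = Pow(30, 2) = 900)
Add(Mul(Function('D')(Mul(2, 13), 23), Pow(-2651, -1)), Mul(1886, Pow(53, -1))) = Add(Mul(900, Pow(-2651, -1)), Mul(1886, Pow(53, -1))) = Add(Mul(900, Rational(-1, 2651)), Mul(1886, Rational(1, 53))) = Add(Rational(-900, 2651), Rational(1886, 53)) = Rational(4952086, 140503)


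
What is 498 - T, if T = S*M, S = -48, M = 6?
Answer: 786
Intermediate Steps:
T = -288 (T = -48*6 = -288)
498 - T = 498 - 1*(-288) = 498 + 288 = 786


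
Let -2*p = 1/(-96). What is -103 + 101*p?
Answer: -19675/192 ≈ -102.47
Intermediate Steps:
p = 1/192 (p = -½/(-96) = -½*(-1/96) = 1/192 ≈ 0.0052083)
-103 + 101*p = -103 + 101*(1/192) = -103 + 101/192 = -19675/192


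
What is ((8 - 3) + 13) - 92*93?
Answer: -8538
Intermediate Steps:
((8 - 3) + 13) - 92*93 = (5 + 13) - 8556 = 18 - 8556 = -8538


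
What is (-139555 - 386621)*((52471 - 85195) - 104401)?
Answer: 72151884000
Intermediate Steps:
(-139555 - 386621)*((52471 - 85195) - 104401) = -526176*(-32724 - 104401) = -526176*(-137125) = 72151884000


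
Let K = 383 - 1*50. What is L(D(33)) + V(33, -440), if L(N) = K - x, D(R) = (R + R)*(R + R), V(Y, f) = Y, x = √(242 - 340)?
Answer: 366 - 7*I*√2 ≈ 366.0 - 9.8995*I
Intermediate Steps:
x = 7*I*√2 (x = √(-98) = 7*I*√2 ≈ 9.8995*I)
K = 333 (K = 383 - 50 = 333)
D(R) = 4*R² (D(R) = (2*R)*(2*R) = 4*R²)
L(N) = 333 - 7*I*√2
L(D(33)) + V(33, -440) = (333 - 7*I*√2) + 33 = 366 - 7*I*√2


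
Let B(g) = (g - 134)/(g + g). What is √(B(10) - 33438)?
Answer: I*√836105/5 ≈ 182.88*I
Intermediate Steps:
B(g) = (-134 + g)/(2*g) (B(g) = (-134 + g)/((2*g)) = (-134 + g)*(1/(2*g)) = (-134 + g)/(2*g))
√(B(10) - 33438) = √((½)*(-134 + 10)/10 - 33438) = √((½)*(⅒)*(-124) - 33438) = √(-31/5 - 33438) = √(-167221/5) = I*√836105/5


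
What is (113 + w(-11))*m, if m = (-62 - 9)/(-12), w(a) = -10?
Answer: 7313/12 ≈ 609.42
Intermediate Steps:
m = 71/12 (m = -71*(-1/12) = 71/12 ≈ 5.9167)
(113 + w(-11))*m = (113 - 10)*(71/12) = 103*(71/12) = 7313/12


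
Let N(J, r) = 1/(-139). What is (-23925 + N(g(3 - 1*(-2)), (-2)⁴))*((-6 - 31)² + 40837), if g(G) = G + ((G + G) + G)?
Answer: -140359260656/139 ≈ -1.0098e+9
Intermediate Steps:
g(G) = 4*G (g(G) = G + (2*G + G) = G + 3*G = 4*G)
N(J, r) = -1/139
(-23925 + N(g(3 - 1*(-2)), (-2)⁴))*((-6 - 31)² + 40837) = (-23925 - 1/139)*((-6 - 31)² + 40837) = -3325576*((-37)² + 40837)/139 = -3325576*(1369 + 40837)/139 = -3325576/139*42206 = -140359260656/139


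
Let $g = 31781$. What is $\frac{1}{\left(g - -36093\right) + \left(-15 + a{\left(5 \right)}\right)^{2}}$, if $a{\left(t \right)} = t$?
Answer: $\frac{1}{67974} \approx 1.4712 \cdot 10^{-5}$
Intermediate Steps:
$\frac{1}{\left(g - -36093\right) + \left(-15 + a{\left(5 \right)}\right)^{2}} = \frac{1}{\left(31781 - -36093\right) + \left(-15 + 5\right)^{2}} = \frac{1}{\left(31781 + 36093\right) + \left(-10\right)^{2}} = \frac{1}{67874 + 100} = \frac{1}{67974}$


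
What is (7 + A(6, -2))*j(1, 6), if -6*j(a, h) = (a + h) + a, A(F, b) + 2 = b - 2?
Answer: -4/3 ≈ -1.3333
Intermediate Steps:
A(F, b) = -4 + b (A(F, b) = -2 + (b - 2) = -2 + (-2 + b) = -4 + b)
j(a, h) = -a/3 - h/6 (j(a, h) = -((a + h) + a)/6 = -(h + 2*a)/6 = -a/3 - h/6)
(7 + A(6, -2))*j(1, 6) = (7 + (-4 - 2))*(-⅓*1 - ⅙*6) = (7 - 6)*(-⅓ - 1) = 1*(-4/3) = -4/3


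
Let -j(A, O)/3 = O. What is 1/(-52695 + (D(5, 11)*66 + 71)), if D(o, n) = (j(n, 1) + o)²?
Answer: -1/52360 ≈ -1.9099e-5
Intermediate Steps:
j(A, O) = -3*O
D(o, n) = (-3 + o)² (D(o, n) = (-3*1 + o)² = (-3 + o)²)
1/(-52695 + (D(5, 11)*66 + 71)) = 1/(-52695 + ((-3 + 5)²*66 + 71)) = 1/(-52695 + (2²*66 + 71)) = 1/(-52695 + (4*66 + 71)) = 1/(-52695 + (264 + 71)) = 1/(-52695 + 335) = 1/(-52360) = -1/52360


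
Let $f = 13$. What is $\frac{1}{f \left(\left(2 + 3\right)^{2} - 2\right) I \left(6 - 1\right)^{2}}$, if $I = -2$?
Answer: $- \frac{1}{14950} \approx -6.689 \cdot 10^{-5}$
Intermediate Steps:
$\frac{1}{f \left(\left(2 + 3\right)^{2} - 2\right) I \left(6 - 1\right)^{2}} = \frac{1}{13 \left(\left(2 + 3\right)^{2} - 2\right) \left(-2\right) \left(6 - 1\right)^{2}} = \frac{1}{13 \left(5^{2} - 2\right) \left(-2\right) 5^{2}} = \frac{1}{13 \left(25 - 2\right) \left(-2\right) 25} = \frac{1}{13 \cdot 23 \left(-2\right) 25} = \frac{1}{13 \left(-46\right) 25} = \frac{1}{\left(-598\right) 25} = \frac{1}{-14950} = - \frac{1}{14950}$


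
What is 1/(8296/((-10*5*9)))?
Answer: -225/4148 ≈ -0.054243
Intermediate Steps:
1/(8296/((-10*5*9))) = 1/(8296/((-50*9))) = 1/(8296/(-450)) = 1/(8296*(-1/450)) = 1/(-4148/225) = -225/4148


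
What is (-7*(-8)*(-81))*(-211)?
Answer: 957096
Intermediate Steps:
(-7*(-8)*(-81))*(-211) = (56*(-81))*(-211) = -4536*(-211) = 957096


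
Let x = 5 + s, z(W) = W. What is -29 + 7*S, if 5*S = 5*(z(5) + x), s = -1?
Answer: 34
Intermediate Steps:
x = 4 (x = 5 - 1 = 4)
S = 9 (S = (5*(5 + 4))/5 = (5*9)/5 = (⅕)*45 = 9)
-29 + 7*S = -29 + 7*9 = -29 + 63 = 34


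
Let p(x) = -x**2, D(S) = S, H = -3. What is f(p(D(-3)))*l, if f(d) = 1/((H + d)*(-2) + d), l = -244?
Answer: -244/15 ≈ -16.267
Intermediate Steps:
f(d) = 1/(6 - d) (f(d) = 1/((-3 + d)*(-2) + d) = 1/((6 - 2*d) + d) = 1/(6 - d))
f(p(D(-3)))*l = -1/(-6 - 1*(-3)**2)*(-244) = -1/(-6 - 1*9)*(-244) = -1/(-6 - 9)*(-244) = -1/(-15)*(-244) = -1*(-1/15)*(-244) = (1/15)*(-244) = -244/15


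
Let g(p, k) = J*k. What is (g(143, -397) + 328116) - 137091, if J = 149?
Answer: 131872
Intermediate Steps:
g(p, k) = 149*k
(g(143, -397) + 328116) - 137091 = (149*(-397) + 328116) - 137091 = (-59153 + 328116) - 137091 = 268963 - 137091 = 131872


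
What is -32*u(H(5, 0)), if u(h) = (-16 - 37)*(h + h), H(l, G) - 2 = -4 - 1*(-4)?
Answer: 6784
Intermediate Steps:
H(l, G) = 2 (H(l, G) = 2 + (-4 - 1*(-4)) = 2 + (-4 + 4) = 2 + 0 = 2)
u(h) = -106*h
-32*u(H(5, 0)) = -(-3392)*2 = -32*(-212) = 6784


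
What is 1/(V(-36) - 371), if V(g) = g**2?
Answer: 1/925 ≈ 0.0010811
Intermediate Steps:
1/(V(-36) - 371) = 1/((-36)**2 - 371) = 1/(1296 - 371) = 1/925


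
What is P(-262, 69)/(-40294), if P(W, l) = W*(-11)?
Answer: -1441/20147 ≈ -0.071524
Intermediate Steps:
P(W, l) = -11*W
P(-262, 69)/(-40294) = -11*(-262)/(-40294) = 2882*(-1/40294) = -1441/20147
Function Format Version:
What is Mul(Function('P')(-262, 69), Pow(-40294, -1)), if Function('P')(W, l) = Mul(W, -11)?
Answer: Rational(-1441, 20147) ≈ -0.071524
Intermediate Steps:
Function('P')(W, l) = Mul(-11, W)
Mul(Function('P')(-262, 69), Pow(-40294, -1)) = Mul(Mul(-11, -262), Pow(-40294, -1)) = Mul(2882, Rational(-1, 40294)) = Rational(-1441, 20147)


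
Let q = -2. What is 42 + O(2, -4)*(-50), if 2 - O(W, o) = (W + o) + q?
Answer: -258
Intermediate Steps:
O(W, o) = 4 - W - o (O(W, o) = 2 - ((W + o) - 2) = 2 - (-2 + W + o) = 2 + (2 - W - o) = 4 - W - o)
42 + O(2, -4)*(-50) = 42 + (4 - 1*2 - 1*(-4))*(-50) = 42 + (4 - 2 + 4)*(-50) = 42 + 6*(-50) = 42 - 300 = -258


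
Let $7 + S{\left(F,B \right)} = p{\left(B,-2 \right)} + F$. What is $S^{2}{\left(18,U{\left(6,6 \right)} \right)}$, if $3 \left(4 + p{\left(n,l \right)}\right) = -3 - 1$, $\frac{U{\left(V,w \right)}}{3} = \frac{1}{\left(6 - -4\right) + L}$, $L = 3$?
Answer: $\frac{289}{9} \approx 32.111$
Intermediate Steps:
$U{\left(V,w \right)} = \frac{3}{13}$ ($U{\left(V,w \right)} = \frac{3}{\left(6 - -4\right) + 3} = \frac{3}{\left(6 + 4\right) + 3} = \frac{3}{10 + 3} = \frac{3}{13}$)
$p{\left(n,l \right)} = - \frac{16}{3}$ ($p{\left(n,l \right)} = -4 + \frac{-3 - 1}{3} = -4 + \frac{1}{3} \left(-4\right) = -4 - \frac{4}{3} = - \frac{16}{3}$)
$S{\left(F,B \right)} = - \frac{37}{3} + F$ ($S{\left(F,B \right)} = -7 + \left(- \frac{16}{3} + F\right) = - \frac{37}{3} + F$)
$S^{2}{\left(18,U{\left(6,6 \right)} \right)} = \left(- \frac{37}{3} + 18\right)^{2} = \left(\frac{17}{3}\right)^{2} = \frac{289}{9}$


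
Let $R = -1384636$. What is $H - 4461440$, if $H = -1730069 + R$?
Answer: $-7576145$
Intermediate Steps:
$H = -3114705$ ($H = -1730069 - 1384636 = -3114705$)
$H - 4461440 = -3114705 - 4461440 = -7576145$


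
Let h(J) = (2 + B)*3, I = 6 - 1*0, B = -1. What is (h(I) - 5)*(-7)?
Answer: 14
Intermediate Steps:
I = 6 (I = 6 + 0 = 6)
h(J) = 3 (h(J) = (2 - 1)*3 = 1*3 = 3)
(h(I) - 5)*(-7) = (3 - 5)*(-7) = -2*(-7) = 14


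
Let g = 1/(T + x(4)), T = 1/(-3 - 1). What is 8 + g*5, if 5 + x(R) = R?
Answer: 4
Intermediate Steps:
x(R) = -5 + R
T = -1/4 (T = 1/(-4) = -1/4 ≈ -0.25000)
g = -4/5 (g = 1/(-1/4 + (-5 + 4)) = 1/(-1/4 - 1) = 1/(-5/4) = -4/5 ≈ -0.80000)
8 + g*5 = 8 - 4/5*5 = 8 - 4 = 4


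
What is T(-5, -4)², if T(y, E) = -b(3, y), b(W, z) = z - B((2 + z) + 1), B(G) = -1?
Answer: 16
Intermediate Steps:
b(W, z) = 1 + z (b(W, z) = z - 1*(-1) = z + 1 = 1 + z)
T(y, E) = -1 - y (T(y, E) = -(1 + y) = -1 - y)
T(-5, -4)² = (-1 - 1*(-5))² = (-1 + 5)² = 4² = 16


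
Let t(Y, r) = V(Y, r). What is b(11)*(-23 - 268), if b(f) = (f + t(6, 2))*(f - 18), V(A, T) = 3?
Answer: 28518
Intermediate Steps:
t(Y, r) = 3
b(f) = (-18 + f)*(3 + f) (b(f) = (f + 3)*(f - 18) = (3 + f)*(-18 + f) = (-18 + f)*(3 + f))
b(11)*(-23 - 268) = (-54 + 11**2 - 15*11)*(-23 - 268) = (-54 + 121 - 165)*(-291) = -98*(-291) = 28518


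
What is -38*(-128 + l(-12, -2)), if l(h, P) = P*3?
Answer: 5092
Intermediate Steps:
l(h, P) = 3*P
-38*(-128 + l(-12, -2)) = -38*(-128 + 3*(-2)) = -38*(-128 - 6) = -38*(-134) = 5092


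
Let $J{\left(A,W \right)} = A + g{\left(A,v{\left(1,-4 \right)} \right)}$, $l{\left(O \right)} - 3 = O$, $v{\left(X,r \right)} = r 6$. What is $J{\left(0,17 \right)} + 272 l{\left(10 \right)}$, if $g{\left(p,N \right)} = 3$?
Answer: $3539$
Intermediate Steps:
$v{\left(X,r \right)} = 6 r$
$l{\left(O \right)} = 3 + O$
$J{\left(A,W \right)} = 3 + A$ ($J{\left(A,W \right)} = A + 3 = 3 + A$)
$J{\left(0,17 \right)} + 272 l{\left(10 \right)} = \left(3 + 0\right) + 272 \left(3 + 10\right) = 3 + 272 \cdot 13 = 3 + 3536 = 3539$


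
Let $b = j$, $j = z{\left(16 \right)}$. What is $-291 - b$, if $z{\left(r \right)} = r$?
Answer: $-307$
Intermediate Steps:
$j = 16$
$b = 16$
$-291 - b = -291 - 16 = -307$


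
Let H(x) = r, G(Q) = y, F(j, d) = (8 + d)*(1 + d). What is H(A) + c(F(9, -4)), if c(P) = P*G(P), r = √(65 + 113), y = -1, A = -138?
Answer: 12 + √178 ≈ 25.342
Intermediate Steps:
F(j, d) = (1 + d)*(8 + d)
G(Q) = -1
r = √178 ≈ 13.342
H(x) = √178
c(P) = -P (c(P) = P*(-1) = -P)
H(A) + c(F(9, -4)) = √178 - (8 + (-4)² + 9*(-4)) = √178 - (8 + 16 - 36) = √178 - 1*(-12) = √178 + 12 = 12 + √178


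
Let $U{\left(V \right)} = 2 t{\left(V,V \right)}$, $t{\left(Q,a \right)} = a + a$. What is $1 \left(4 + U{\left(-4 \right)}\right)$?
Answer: $-12$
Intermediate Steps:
$t{\left(Q,a \right)} = 2 a$
$U{\left(V \right)} = 4 V$ ($U{\left(V \right)} = 2 \cdot 2 V = 4 V$)
$1 \left(4 + U{\left(-4 \right)}\right) = 1 \left(4 + 4 \left(-4\right)\right) = 1 \left(4 - 16\right) = 1 \left(-12\right) = -12$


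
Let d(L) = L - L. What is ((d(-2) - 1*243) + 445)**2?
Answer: 40804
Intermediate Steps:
d(L) = 0
((d(-2) - 1*243) + 445)**2 = ((0 - 1*243) + 445)**2 = ((0 - 243) + 445)**2 = (-243 + 445)**2 = 202**2 = 40804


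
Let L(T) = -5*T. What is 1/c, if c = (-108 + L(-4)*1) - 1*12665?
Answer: -1/12753 ≈ -7.8413e-5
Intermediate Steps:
c = -12753 (c = (-108 - 5*(-4)*1) - 1*12665 = (-108 + 20*1) - 12665 = (-108 + 20) - 12665 = -88 - 12665 = -12753)
1/c = 1/(-12753) = -1/12753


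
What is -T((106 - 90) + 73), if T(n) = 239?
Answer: -239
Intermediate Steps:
-T((106 - 90) + 73) = -1*239 = -239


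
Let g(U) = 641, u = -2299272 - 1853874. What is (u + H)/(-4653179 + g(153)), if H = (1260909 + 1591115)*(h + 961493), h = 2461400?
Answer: -4881084416143/2326269 ≈ -2.0982e+6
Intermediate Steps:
u = -4153146
H = 9762172985432 (H = (1260909 + 1591115)*(2461400 + 961493) = 2852024*3422893 = 9762172985432)
(u + H)/(-4653179 + g(153)) = (-4153146 + 9762172985432)/(-4653179 + 641) = 9762168832286/(-4652538) = 9762168832286*(-1/4652538) = -4881084416143/2326269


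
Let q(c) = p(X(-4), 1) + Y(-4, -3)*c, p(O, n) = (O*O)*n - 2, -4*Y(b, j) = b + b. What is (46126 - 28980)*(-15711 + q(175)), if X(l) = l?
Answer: -263139662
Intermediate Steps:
Y(b, j) = -b/2 (Y(b, j) = -(b + b)/4 = -b/2)
p(O, n) = -2 + n*O² (p(O, n) = O²*n - 2 = n*O² - 2 = -2 + n*O²)
q(c) = 14 + 2*c (q(c) = (-2 + 1*(-4)²) + (-½*(-4))*c = (-2 + 1*16) + 2*c = (-2 + 16) + 2*c = 14 + 2*c)
(46126 - 28980)*(-15711 + q(175)) = (46126 - 28980)*(-15711 + (14 + 2*175)) = 17146*(-15711 + (14 + 350)) = 17146*(-15711 + 364) = 17146*(-15347) = -263139662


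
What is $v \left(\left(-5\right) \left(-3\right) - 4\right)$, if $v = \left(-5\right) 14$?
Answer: $-770$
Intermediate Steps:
$v = -70$
$v \left(\left(-5\right) \left(-3\right) - 4\right) = - 70 \left(\left(-5\right) \left(-3\right) - 4\right) = - 70 \left(15 - 4\right) = \left(-70\right) 11 = -770$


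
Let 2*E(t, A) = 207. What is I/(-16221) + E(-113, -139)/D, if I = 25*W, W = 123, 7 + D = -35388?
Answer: -73678999/382761530 ≈ -0.19249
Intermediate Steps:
D = -35395 (D = -7 - 35388 = -35395)
E(t, A) = 207/2 (E(t, A) = (½)*207 = 207/2)
I = 3075 (I = 25*123 = 3075)
I/(-16221) + E(-113, -139)/D = 3075/(-16221) + (207/2)/(-35395) = 3075*(-1/16221) + (207/2)*(-1/35395) = -1025/5407 - 207/70790 = -73678999/382761530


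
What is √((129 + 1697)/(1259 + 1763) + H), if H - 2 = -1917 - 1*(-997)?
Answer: I*√2094525535/1511 ≈ 30.289*I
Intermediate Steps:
H = -918 (H = 2 + (-1917 - 1*(-997)) = 2 + (-1917 + 997) = 2 - 920 = -918)
√((129 + 1697)/(1259 + 1763) + H) = √((129 + 1697)/(1259 + 1763) - 918) = √(1826/3022 - 918) = √(1826*(1/3022) - 918) = √(913/1511 - 918) = √(-1386185/1511) = I*√2094525535/1511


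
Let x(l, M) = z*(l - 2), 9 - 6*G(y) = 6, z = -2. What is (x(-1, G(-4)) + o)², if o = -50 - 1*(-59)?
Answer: 225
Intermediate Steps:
G(y) = ½ (G(y) = 3/2 - ⅙*6 = 3/2 - 1 = ½)
x(l, M) = 4 - 2*l (x(l, M) = -2*(l - 2) = -2*(-2 + l) = 4 - 2*l)
o = 9 (o = -50 + 59 = 9)
(x(-1, G(-4)) + o)² = ((4 - 2*(-1)) + 9)² = ((4 + 2) + 9)² = (6 + 9)² = 15² = 225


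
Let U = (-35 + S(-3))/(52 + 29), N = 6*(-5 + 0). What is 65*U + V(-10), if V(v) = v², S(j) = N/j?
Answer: 6475/81 ≈ 79.938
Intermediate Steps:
N = -30 (N = 6*(-5) = -30)
S(j) = -30/j
U = -25/81 (U = (-35 - 30/(-3))/(52 + 29) = (-35 - 30*(-⅓))/81 = (-35 + 10)*(1/81) = -25*1/81 = -25/81 ≈ -0.30864)
65*U + V(-10) = 65*(-25/81) + (-10)² = -1625/81 + 100 = 6475/81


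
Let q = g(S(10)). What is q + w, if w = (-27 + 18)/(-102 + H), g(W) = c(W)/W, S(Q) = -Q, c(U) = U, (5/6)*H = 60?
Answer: 13/10 ≈ 1.3000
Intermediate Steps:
H = 72 (H = (6/5)*60 = 72)
g(W) = 1 (g(W) = W/W = 1)
w = 3/10 (w = (-27 + 18)/(-102 + 72) = -9/(-30) = -1/30*(-9) = 3/10 ≈ 0.30000)
q = 1
q + w = 1 + 3/10 = 13/10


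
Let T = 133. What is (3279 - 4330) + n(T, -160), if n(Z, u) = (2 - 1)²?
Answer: -1050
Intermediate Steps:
n(Z, u) = 1 (n(Z, u) = 1² = 1)
(3279 - 4330) + n(T, -160) = (3279 - 4330) + 1 = -1051 + 1 = -1050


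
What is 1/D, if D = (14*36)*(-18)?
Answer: -1/9072 ≈ -0.00011023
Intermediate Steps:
D = -9072 (D = 504*(-18) = -9072)
1/D = 1/(-9072) = -1/9072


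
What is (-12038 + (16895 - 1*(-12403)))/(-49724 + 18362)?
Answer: -8630/15681 ≈ -0.55035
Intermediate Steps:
(-12038 + (16895 - 1*(-12403)))/(-49724 + 18362) = (-12038 + (16895 + 12403))/(-31362) = (-12038 + 29298)*(-1/31362) = 17260*(-1/31362) = -8630/15681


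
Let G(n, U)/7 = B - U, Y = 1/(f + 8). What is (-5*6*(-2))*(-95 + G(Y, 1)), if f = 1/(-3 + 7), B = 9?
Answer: -2340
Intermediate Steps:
f = ¼ (f = 1/4 = ¼ ≈ 0.25000)
Y = 4/33 (Y = 1/(¼ + 8) = 1/(33/4) = 4/33 ≈ 0.12121)
G(n, U) = 63 - 7*U (G(n, U) = 7*(9 - U) = 63 - 7*U)
(-5*6*(-2))*(-95 + G(Y, 1)) = (-5*6*(-2))*(-95 + (63 - 7*1)) = (-30*(-2))*(-95 + (63 - 7)) = 60*(-95 + 56) = 60*(-39) = -2340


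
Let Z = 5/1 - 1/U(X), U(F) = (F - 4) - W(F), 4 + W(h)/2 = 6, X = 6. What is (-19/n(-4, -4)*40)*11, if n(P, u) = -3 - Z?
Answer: 16720/17 ≈ 983.53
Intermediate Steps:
W(h) = 4 (W(h) = -8 + 2*6 = -8 + 12 = 4)
U(F) = -8 + F (U(F) = (F - 4) - 1*4 = (-4 + F) - 4 = -8 + F)
Z = 11/2 (Z = 5/1 - 1/(-8 + 6) = 5*1 - 1/(-2) = 5 - 1*(-1/2) = 5 + 1/2 = 11/2 ≈ 5.5000)
n(P, u) = -17/2 (n(P, u) = -3 - 1*11/2 = -3 - 11/2 = -17/2)
(-19/n(-4, -4)*40)*11 = (-19/(-17/2)*40)*11 = (-19*(-2/17)*40)*11 = ((38/17)*40)*11 = (1520/17)*11 = 16720/17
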